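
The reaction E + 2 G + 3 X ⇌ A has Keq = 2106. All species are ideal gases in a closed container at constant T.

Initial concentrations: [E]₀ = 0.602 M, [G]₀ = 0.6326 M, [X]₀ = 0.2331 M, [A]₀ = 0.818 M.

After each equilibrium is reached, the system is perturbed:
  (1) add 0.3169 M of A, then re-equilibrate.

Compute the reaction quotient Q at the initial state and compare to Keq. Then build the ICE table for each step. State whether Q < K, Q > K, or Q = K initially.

Q₀ = 268.1; Q < K (proceeds forward)

Q₀ = 268.1 vs Keq = 2106 ⇒ Q<K, forward
Step 1:
                    E           G           X           A
  init          0.602      0.6326      0.2331       0.818
  Δ          -0.03411    -0.06821     -0.1023     0.03411
  eq           0.5679      0.5644      0.1308      0.8521
  solve Keq expr → x = 0.03411; check Q = 2106
Then add 0.3169 M of A.
Step 2:
                    E           G           X           A
  init         0.5679      0.5644      0.1308       1.169
  Δ          0.004196    0.008393     0.01259   -0.004196
  eq           0.5721      0.5728      0.1434       1.165
  solve Keq expr → x = -0.004196; check Q = 2106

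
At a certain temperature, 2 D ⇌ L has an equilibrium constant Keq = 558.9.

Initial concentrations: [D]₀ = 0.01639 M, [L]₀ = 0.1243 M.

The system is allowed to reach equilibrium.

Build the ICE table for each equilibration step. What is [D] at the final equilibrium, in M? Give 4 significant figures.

[D]_eq = 0.01496 M

Q₀ = 462.7 vs Keq = 558.9 ⇒ Q<K, forward
Step 1:
                   D          L
  I          0.01639     0.1243
  C        -0.001434 7.1697e-04
  E          0.01496      0.125
  solve Keq expr → x = 7.1697e-04; check Q = 558.9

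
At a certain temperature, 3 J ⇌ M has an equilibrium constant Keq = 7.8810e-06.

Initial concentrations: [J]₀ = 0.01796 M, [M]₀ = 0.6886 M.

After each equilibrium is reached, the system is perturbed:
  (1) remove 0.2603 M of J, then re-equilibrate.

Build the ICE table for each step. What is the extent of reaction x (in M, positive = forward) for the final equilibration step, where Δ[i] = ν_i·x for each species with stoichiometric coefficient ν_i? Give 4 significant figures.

x = -2.3512e-05 M

Q₀ = 1.1886e+05 vs Keq = 7.8810e-06 ⇒ Q>K, reverse
Step 1:
                    J           M
  Initial     0.01796      0.6886
  Change        2.066     -0.6885
  Equil         2.084  7.1284e-05
  solve Keq expr → x = -0.6885; check Q = 7.8810e-06
Then remove 0.2603 M of J.
Step 2:
                    J           M
  Initial       1.823  7.1284e-05
  Change   7.0537e-05 -2.3512e-05
  Equil         1.823  4.7771e-05
  solve Keq expr → x = -2.3512e-05; check Q = 7.8810e-06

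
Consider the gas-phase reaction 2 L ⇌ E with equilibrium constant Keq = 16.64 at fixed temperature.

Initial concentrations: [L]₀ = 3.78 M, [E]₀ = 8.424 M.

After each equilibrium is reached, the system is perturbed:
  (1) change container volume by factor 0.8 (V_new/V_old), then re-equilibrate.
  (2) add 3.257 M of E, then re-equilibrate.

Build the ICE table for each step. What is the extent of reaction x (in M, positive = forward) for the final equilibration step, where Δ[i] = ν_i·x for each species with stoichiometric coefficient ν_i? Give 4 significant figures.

Q₀ = 0.5896 vs Keq = 16.64 ⇒ Q<K, forward
Step 1:
                  L         E
  I            3.78     8.424
  C          -3.008     1.504
  E          0.7724     9.928
  solve Keq expr → x = 1.504; check Q = 16.64
Then change container volume by factor 0.8 (V_new/V_old).
Step 2:
                  L         E
  I          0.9655     12.41
  C         -0.1002    0.0501
  E          0.8653     12.46
  solve Keq expr → x = 0.0501; check Q = 16.64
Then add 3.257 M of E.
Step 3:
                  L         E
  I          0.8653     15.72
  C          0.1049  -0.05246
  E          0.9702     15.66
  solve Keq expr → x = -0.05246; check Q = 16.64

x = -0.05246 M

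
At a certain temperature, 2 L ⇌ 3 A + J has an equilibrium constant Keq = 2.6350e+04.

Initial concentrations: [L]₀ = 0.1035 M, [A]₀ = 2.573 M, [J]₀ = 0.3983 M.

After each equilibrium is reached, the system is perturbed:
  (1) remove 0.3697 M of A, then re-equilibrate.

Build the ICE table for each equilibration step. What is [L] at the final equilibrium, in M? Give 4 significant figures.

Q₀ = 633.4 vs Keq = 2.6350e+04 ⇒ Q<K, forward
Step 1:
                    L           A           J
  init         0.1035       2.573      0.3983
  Δ          -0.08534       0.128     0.04267
  eq          0.01816       2.701       0.441
  solve Keq expr → x = 0.04267; check Q = 2.6350e+04
Then remove 0.3697 M of A.
Step 2:
                    L           A           J
  init        0.01816       2.331       0.441
  Δ         -0.003519    0.005279     0.00176
  eq          0.01464       2.337      0.4427
  solve Keq expr → x = 0.00176; check Q = 2.6350e+04

[L]_eq = 0.01464 M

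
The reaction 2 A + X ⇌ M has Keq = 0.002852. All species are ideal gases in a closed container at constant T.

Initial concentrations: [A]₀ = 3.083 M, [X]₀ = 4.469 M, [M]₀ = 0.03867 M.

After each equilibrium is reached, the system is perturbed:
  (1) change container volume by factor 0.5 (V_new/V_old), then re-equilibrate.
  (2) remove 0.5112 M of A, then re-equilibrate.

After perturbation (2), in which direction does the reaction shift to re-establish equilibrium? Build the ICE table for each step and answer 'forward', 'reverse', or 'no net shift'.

Q₀ = 9.1037e-04 vs Keq = 0.002852 ⇒ Q<K, forward
Step 1:
                  A         X         M
  Initial     3.083     4.469   0.03867
  Change      -0.14  -0.06999   0.06999
  Equil       2.943     4.399    0.1087
  solve Keq expr → x = 0.06999; check Q = 0.002852
Then change container volume by factor 0.5 (V_new/V_old).
Step 2:
                  A         X         M
  Initial     5.886     8.798    0.2173
  Change    -0.8029   -0.4014    0.4014
  Equil       5.083     8.397    0.6188
  solve Keq expr → x = 0.4014; check Q = 0.002852
Then remove 0.5112 M of A.
Step 3:
                  A         X         M
  Initial     4.572     8.397    0.6188
  Change     0.1566   0.07832  -0.07832
  Equil       4.729     8.475    0.5404
  solve Keq expr → x = -0.07832; check Q = 0.002852

Direction: reverse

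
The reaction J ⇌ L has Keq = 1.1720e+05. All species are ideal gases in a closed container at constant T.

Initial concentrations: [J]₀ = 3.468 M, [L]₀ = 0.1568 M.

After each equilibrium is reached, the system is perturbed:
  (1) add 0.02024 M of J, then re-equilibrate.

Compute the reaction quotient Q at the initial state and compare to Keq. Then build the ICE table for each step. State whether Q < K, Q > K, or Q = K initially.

Q₀ = 0.04521; Q < K (proceeds forward)

Q₀ = 0.04521 vs Keq = 1.1720e+05 ⇒ Q<K, forward
Step 1:
                   J          L
  init         3.468     0.1568
  Δ           -3.468      3.468
  eq      3.0928e-05      3.625
  solve Keq expr → x = 3.468; check Q = 1.1720e+05
Then add 0.02024 M of J.
Step 2:
                   J          L
  init       0.02027      3.625
  Δ         -0.02024    0.02024
  eq      3.1101e-05      3.645
  solve Keq expr → x = 0.02024; check Q = 1.1720e+05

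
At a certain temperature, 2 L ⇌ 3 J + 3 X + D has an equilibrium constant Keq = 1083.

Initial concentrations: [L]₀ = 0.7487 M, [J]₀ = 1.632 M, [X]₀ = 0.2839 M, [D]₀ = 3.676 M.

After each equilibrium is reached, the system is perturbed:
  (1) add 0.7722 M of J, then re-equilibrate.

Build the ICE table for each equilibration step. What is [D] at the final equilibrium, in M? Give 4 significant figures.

Q₀ = 0.6523 vs Keq = 1083 ⇒ Q<K, forward
Step 1:
                  L         J         X         D
  Initial    0.7487     1.632    0.2839     3.676
  Change    -0.5092    0.7637    0.7637    0.2546
  Equil      0.2395     2.396     1.048     3.931
  solve Keq expr → x = 0.2546; check Q = 1083
Then add 0.7722 M of J.
Step 2:
                  L         J         X         D
  Initial    0.2395     3.168     1.048     3.931
  Change    0.06213  -0.09319  -0.09319  -0.03106
  Equil      0.3017     3.075    0.9544       3.9
  solve Keq expr → x = -0.03106; check Q = 1083

[D]_eq = 3.9 M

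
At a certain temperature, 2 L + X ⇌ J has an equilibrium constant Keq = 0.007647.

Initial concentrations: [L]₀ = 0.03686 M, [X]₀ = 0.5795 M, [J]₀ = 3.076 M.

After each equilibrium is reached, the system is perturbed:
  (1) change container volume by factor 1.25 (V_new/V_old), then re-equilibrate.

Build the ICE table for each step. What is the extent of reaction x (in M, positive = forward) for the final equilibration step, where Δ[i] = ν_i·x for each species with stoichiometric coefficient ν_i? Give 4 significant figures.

x = -0.1172 M

Q₀ = 3907 vs Keq = 0.007647 ⇒ Q>K, reverse
Step 1:
                    L           X           J
  Initial     0.03686      0.5795       3.076
  Change        4.974       2.487      -2.487
  Equil         5.011       3.067      0.5889
  solve Keq expr → x = -2.487; check Q = 0.007647
Then change container volume by factor 1.25 (V_new/V_old).
Step 2:
                    L           X           J
  Initial       4.009       2.453      0.4711
  Change       0.2344      0.1172     -0.1172
  Equil         4.243        2.57      0.3539
  solve Keq expr → x = -0.1172; check Q = 0.007647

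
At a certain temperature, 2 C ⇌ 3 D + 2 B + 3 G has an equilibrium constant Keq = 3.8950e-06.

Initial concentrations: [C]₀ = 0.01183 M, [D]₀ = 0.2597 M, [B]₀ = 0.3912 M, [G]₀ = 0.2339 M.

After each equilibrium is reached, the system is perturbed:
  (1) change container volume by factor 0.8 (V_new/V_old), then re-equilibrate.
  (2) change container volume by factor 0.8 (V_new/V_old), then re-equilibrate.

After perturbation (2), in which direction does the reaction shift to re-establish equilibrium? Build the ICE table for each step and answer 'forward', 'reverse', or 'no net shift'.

Direction: reverse

Q₀ = 0.2451 vs Keq = 3.8950e-06 ⇒ Q>K, reverse
Step 1:
                   C          D          B          G
  I          0.01183     0.2597     0.3912     0.2339
  C           0.1025    -0.1538    -0.1025    -0.1538
  E           0.1144     0.1059     0.2887    0.08012
  solve Keq expr → x = -0.05126; check Q = 3.8950e-06
Then change container volume by factor 0.8 (V_new/V_old).
Step 2:
                   C          D          B          G
  I           0.1429     0.1324     0.3608     0.1001
  C          0.01268   -0.01902   -0.01268   -0.01902
  E           0.1556     0.1134     0.3482    0.08113
  solve Keq expr → x = -0.006341; check Q = 3.8950e-06
Then change container volume by factor 0.8 (V_new/V_old).
Step 3:
                   C          D          B          G
  I           0.1945     0.1417     0.4352     0.1014
  C           0.0136    -0.0204    -0.0136    -0.0204
  E           0.2081     0.1213     0.4216    0.08101
  solve Keq expr → x = -0.006801; check Q = 3.8950e-06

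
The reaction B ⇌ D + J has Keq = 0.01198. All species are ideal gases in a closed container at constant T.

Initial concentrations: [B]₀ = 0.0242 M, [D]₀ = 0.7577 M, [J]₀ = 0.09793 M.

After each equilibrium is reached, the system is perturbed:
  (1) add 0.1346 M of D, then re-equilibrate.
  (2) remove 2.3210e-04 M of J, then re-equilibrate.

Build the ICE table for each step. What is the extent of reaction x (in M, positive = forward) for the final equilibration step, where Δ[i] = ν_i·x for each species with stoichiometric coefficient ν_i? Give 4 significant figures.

x = 2.2815e-04 M

Q₀ = 3.066 vs Keq = 0.01198 ⇒ Q>K, reverse
Step 1:
                    B           D           J
  init         0.0242      0.7577     0.09793
  Δ           0.09576    -0.09576    -0.09576
  eq             0.12      0.6619    0.002171
  solve Keq expr → x = -0.09576; check Q = 0.01198
Then add 0.1346 M of D.
Step 2:
                    B           D           J
  init           0.12      0.7965    0.002171
  Δ        3.6062e-04 -3.6062e-04 -3.6062e-04
  eq           0.1203      0.7962     0.00181
  solve Keq expr → x = -3.6062e-04; check Q = 0.01198
Then remove 2.3210e-04 M of J.
Step 3:
                    B           D           J
  init         0.1203      0.7962    0.001578
  Δ       -2.2815e-04  2.2815e-04  2.2815e-04
  eq           0.1201      0.7964    0.001806
  solve Keq expr → x = 2.2815e-04; check Q = 0.01198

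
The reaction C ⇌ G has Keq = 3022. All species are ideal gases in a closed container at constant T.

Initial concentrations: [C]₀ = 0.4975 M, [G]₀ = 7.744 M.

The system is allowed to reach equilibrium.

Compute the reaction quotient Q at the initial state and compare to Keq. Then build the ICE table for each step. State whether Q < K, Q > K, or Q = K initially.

Q₀ = 15.57 vs Keq = 3022 ⇒ Q<K, forward
Step 1:
                   C          G
  Initial     0.4975      7.744
  Change     -0.4948     0.4948
  Equil     0.002726      8.239
  solve Keq expr → x = 0.4948; check Q = 3022

Q₀ = 15.57; Q < K (proceeds forward)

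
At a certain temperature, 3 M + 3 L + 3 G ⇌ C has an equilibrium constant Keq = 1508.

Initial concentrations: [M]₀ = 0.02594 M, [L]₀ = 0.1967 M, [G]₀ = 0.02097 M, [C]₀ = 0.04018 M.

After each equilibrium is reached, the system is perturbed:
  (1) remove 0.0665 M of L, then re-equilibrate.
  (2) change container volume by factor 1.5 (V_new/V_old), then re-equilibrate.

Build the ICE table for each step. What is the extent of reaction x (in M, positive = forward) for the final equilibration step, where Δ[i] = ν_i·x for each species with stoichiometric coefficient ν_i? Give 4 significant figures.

Q₀ = 3.2801e+10 vs Keq = 1508 ⇒ Q>K, reverse
Step 1:
                   M          L          G          C
  Initial    0.02594     0.1967    0.02097    0.04018
  Change      0.1193     0.1193     0.1193   -0.03978
  Equil       0.1453      0.316     0.1403 4.0300e-04
  solve Keq expr → x = -0.03978; check Q = 1508
Then remove 0.0665 M of L.
Step 2:
                   M          L          G          C
  Initial     0.1453     0.2495     0.1403 4.0300e-04
  Change  5.9448e-04 5.9448e-04 5.9448e-04 -1.9816e-04
  Equil       0.1459     0.2501     0.1409 2.0484e-04
  solve Keq expr → x = -1.9816e-04; check Q = 1508
Then change container volume by factor 1.5 (V_new/V_old).
Step 3:
                   M          L          G          C
  Initial    0.09724     0.1668    0.09393 1.3656e-04
  Change  3.9319e-04 3.9319e-04 3.9319e-04 -1.3106e-04
  Equil      0.09764     0.1671    0.09432 5.5001e-06
  solve Keq expr → x = -1.3106e-04; check Q = 1508

x = -1.3106e-04 M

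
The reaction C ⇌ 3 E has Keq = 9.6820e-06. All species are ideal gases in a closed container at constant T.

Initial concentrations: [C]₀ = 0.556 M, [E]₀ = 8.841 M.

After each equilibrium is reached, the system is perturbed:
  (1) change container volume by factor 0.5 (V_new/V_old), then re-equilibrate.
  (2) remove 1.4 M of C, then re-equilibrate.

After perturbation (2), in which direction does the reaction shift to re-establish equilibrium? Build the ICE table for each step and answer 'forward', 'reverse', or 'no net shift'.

Direction: reverse

Q₀ = 1243 vs Keq = 9.6820e-06 ⇒ Q>K, reverse
Step 1:
                   C          E
  init         0.556      8.841
  Δ            2.936     -8.809
  eq           3.492    0.03234
  solve Keq expr → x = -2.936; check Q = 9.6820e-06
Then change container volume by factor 0.5 (V_new/V_old).
Step 2:
                   C          E
  init         6.984    0.06467
  Δ         0.007972   -0.02392
  eq           6.992    0.04076
  solve Keq expr → x = -0.007972; check Q = 9.6820e-06
Then remove 1.4 M of C.
Step 3:
                   C          E
  init         5.592    0.04076
  Δ       9.7425e-04  -0.002923
  eq           5.593    0.03783
  solve Keq expr → x = -9.7425e-04; check Q = 9.6820e-06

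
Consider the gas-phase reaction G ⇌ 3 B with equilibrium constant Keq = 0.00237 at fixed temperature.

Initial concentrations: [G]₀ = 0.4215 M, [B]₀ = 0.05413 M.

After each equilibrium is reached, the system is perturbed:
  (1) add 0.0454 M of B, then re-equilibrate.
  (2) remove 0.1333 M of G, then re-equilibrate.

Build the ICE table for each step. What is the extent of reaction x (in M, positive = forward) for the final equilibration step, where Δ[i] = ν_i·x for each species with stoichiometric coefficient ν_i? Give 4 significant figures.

x = -0.003837 M

Q₀ = 3.7628e-04 vs Keq = 0.00237 ⇒ Q<K, forward
Step 1:
                    G           B
  Initial      0.4215     0.05413
  Change     -0.01488     0.04464
  Equil        0.4066     0.09877
  solve Keq expr → x = 0.01488; check Q = 0.00237
Then add 0.0454 M of B.
Step 2:
                    G           B
  Initial      0.4066      0.1442
  Change      0.01474    -0.04422
  Equil        0.4214     0.09995
  solve Keq expr → x = -0.01474; check Q = 0.00237
Then remove 0.1333 M of G.
Step 3:
                    G           B
  Initial      0.2881     0.09995
  Change     0.003837    -0.01151
  Equil        0.2919     0.08844
  solve Keq expr → x = -0.003837; check Q = 0.00237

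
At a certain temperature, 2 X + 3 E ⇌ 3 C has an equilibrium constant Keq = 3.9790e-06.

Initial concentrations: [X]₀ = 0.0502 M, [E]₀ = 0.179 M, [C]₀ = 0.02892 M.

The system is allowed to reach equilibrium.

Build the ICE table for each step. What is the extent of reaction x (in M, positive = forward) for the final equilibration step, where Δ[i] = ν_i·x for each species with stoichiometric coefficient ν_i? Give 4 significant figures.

Q₀ = 1.674 vs Keq = 3.9790e-06 ⇒ Q>K, reverse
Step 1:
                    X           E           C
  I            0.0502       0.179     0.02892
  C           0.01891     0.02837    -0.02837
  E           0.06911      0.2074  5.5339e-04
  solve Keq expr → x = -0.009456; check Q = 3.9790e-06

x = -0.009456 M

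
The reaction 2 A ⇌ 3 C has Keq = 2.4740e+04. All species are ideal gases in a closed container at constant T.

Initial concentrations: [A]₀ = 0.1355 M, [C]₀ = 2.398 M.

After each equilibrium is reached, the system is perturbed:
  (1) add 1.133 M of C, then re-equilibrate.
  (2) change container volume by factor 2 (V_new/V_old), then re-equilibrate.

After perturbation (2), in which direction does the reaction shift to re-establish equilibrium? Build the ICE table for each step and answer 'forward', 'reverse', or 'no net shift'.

Q₀ = 751.1 vs Keq = 2.4740e+04 ⇒ Q<K, forward
Step 1:
                  A         C
  I          0.1355     2.398
  C         -0.1094    0.1641
  E         0.02607     2.562
  solve Keq expr → x = 0.05471; check Q = 2.4740e+04
Then add 1.133 M of C.
Step 2:
                  A         C
  I         0.02607     3.695
  C         0.01858  -0.02786
  E         0.04465     3.667
  solve Keq expr → x = -0.009288; check Q = 2.4740e+04
Then change container volume by factor 2 (V_new/V_old).
Step 3:
                  A         C
  I         0.02232     1.834
  C       -0.006414  0.009622
  E         0.01591     1.843
  solve Keq expr → x = 0.003207; check Q = 2.4740e+04

Direction: forward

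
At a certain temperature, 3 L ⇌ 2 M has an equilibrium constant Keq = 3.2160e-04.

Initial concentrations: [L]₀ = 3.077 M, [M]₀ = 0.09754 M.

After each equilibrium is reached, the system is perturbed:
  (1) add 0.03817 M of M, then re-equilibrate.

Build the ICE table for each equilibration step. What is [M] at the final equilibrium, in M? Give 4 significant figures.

[M]_eq = 0.09938 M

Q₀ = 3.2658e-04 vs Keq = 3.2160e-04 ⇒ Q>K, reverse
Step 1:
                    L           M
  init          3.077     0.09754
  Δ          0.001045 -6.9651e-04
  eq            3.078     0.09684
  solve Keq expr → x = -3.4826e-04; check Q = 3.2160e-04
Then add 0.03817 M of M.
Step 2:
                    L           M
  init          3.078       0.135
  Δ           0.05345    -0.03564
  eq            3.131     0.09938
  solve Keq expr → x = -0.01782; check Q = 3.2160e-04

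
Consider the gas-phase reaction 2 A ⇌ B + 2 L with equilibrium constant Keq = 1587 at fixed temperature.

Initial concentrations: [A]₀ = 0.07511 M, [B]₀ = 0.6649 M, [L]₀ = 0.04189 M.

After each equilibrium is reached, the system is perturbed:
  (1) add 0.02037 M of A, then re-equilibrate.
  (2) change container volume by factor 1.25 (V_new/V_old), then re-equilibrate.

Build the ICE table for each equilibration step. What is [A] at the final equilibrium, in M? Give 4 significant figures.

[A]_eq = 0.002042 M

Q₀ = 0.2068 vs Keq = 1587 ⇒ Q<K, forward
Step 1:
                    A           B           L
  Initial     0.07511      0.6649     0.04189
  Change      -0.0727     0.03635      0.0727
  Equil      0.002409      0.7013      0.1146
  solve Keq expr → x = 0.03635; check Q = 1587
Then add 0.02037 M of A.
Step 2:
                    A           B           L
  Initial     0.02278      0.7013      0.1146
  Change     -0.01993    0.009966     0.01993
  Equil      0.002848      0.7112      0.1345
  solve Keq expr → x = 0.009966; check Q = 1587
Then change container volume by factor 1.25 (V_new/V_old).
Step 3:
                    A           B           L
  Initial    0.002278       0.569      0.1076
  Change  -2.3584e-04  1.1792e-04  2.3584e-04
  Equil      0.002042      0.5691      0.1079
  solve Keq expr → x = 1.1792e-04; check Q = 1587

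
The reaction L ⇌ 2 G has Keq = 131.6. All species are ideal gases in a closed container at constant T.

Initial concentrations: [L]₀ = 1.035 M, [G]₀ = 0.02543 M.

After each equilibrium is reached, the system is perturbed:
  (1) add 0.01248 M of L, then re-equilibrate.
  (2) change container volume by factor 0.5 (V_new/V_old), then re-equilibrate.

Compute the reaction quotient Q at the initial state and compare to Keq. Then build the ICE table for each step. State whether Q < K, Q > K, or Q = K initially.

Q₀ = 6.2482e-04 vs Keq = 131.6 ⇒ Q<K, forward
Step 1:
                  L         G
  Initial     1.035   0.02543
  Change     -1.004     2.007
  Equil      0.0314     2.033
  solve Keq expr → x = 1.004; check Q = 131.6
Then add 0.01248 M of L.
Step 2:
                  L         G
  Initial   0.04388     2.033
  Change   -0.01175    0.0235
  Equil     0.03213     2.056
  solve Keq expr → x = 0.01175; check Q = 131.6
Then change container volume by factor 0.5 (V_new/V_old).
Step 3:
                  L         G
  Initial   0.06425     4.112
  Change     0.0572   -0.1144
  Equil      0.1215     3.998
  solve Keq expr → x = -0.0572; check Q = 131.6

Q₀ = 6.2482e-04; Q < K (proceeds forward)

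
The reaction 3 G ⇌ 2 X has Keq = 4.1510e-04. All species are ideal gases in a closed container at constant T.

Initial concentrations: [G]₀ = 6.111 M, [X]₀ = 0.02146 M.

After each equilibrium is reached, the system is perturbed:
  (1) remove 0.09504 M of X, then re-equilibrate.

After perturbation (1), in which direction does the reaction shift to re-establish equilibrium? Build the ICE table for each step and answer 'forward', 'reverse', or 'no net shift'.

Direction: forward

Q₀ = 2.0180e-06 vs Keq = 4.1510e-04 ⇒ Q<K, forward
Step 1:
                    G           X
  I             6.111     0.02146
  C           -0.3864      0.2576
  E             5.725      0.2791
  solve Keq expr → x = 0.1288; check Q = 4.1510e-04
Then remove 0.09504 M of X.
Step 2:
                    G           X
  I             5.725       0.184
  C           -0.1285     0.08569
  E             5.596      0.2697
  solve Keq expr → x = 0.04285; check Q = 4.1510e-04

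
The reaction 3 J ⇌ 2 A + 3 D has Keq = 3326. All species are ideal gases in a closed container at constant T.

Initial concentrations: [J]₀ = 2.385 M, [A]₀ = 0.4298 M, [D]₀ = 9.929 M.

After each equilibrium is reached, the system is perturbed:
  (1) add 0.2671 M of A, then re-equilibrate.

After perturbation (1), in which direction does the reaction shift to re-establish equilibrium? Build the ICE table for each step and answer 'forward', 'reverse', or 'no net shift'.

Q₀ = 13.33 vs Keq = 3326 ⇒ Q<K, forward
Step 1:
                  J         A         D
  Initial     2.385    0.4298     9.929
  Change     -1.437    0.9583     1.437
  Equil      0.9475     1.388     11.37
  solve Keq expr → x = 0.4792; check Q = 3326
Then add 0.2671 M of A.
Step 2:
                  J         A         D
  Initial    0.9475     1.655     11.37
  Change    0.08551  -0.05701  -0.08551
  Equil       1.033     1.598     11.28
  solve Keq expr → x = -0.0285; check Q = 3326

Direction: reverse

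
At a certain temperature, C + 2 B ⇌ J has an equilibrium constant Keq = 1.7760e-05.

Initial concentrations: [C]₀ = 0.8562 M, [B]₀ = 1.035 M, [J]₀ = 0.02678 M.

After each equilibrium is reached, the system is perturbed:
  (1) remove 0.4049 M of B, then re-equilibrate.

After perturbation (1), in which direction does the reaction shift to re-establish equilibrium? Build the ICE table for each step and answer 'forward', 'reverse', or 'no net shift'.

Direction: reverse

Q₀ = 0.0292 vs Keq = 1.7760e-05 ⇒ Q>K, reverse
Step 1:
                    C           B           J
  I            0.8562       1.035     0.02678
  C           0.02676     0.05352    -0.02676
  E             0.883       1.089  1.8581e-05
  solve Keq expr → x = -0.02676; check Q = 1.7760e-05
Then remove 0.4049 M of B.
Step 2:
                    C           B           J
  I             0.883      0.6836  1.8581e-05
  C        1.1251e-05  2.2503e-05 -1.1251e-05
  E             0.883      0.6836  7.3291e-06
  solve Keq expr → x = -1.1251e-05; check Q = 1.7760e-05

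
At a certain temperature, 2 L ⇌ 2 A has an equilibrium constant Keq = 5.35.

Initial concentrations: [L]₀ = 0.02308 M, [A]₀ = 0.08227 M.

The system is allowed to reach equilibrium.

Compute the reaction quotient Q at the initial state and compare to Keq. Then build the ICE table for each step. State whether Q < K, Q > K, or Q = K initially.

Q₀ = 12.71 vs Keq = 5.35 ⇒ Q>K, reverse
Step 1:
                  L         A
  Initial   0.02308   0.08227
  Change   0.008719 -0.008719
  Equil      0.0318   0.07355
  solve Keq expr → x = -0.004359; check Q = 5.35

Q₀ = 12.71; Q > K (proceeds reverse)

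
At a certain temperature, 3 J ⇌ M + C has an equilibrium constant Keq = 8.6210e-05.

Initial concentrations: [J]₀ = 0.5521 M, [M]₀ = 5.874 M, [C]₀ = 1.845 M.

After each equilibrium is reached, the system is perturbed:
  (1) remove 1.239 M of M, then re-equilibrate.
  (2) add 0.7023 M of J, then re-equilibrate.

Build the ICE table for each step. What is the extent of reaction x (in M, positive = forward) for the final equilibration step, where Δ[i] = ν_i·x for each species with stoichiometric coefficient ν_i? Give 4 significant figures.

x = 0.002635 M

Q₀ = 64.4 vs Keq = 8.6210e-05 ⇒ Q>K, reverse
Step 1:
                   J          M          C
  init        0.5521      5.874      1.845
  Δ            5.521      -1.84      -1.84
  eq           6.073      4.034   0.004786
  solve Keq expr → x = -1.84; check Q = 8.6210e-05
Then remove 1.239 M of M.
Step 2:
                   J          M          C
  init         6.073      2.795   0.004786
  Δ        -0.006286   0.002095   0.002095
  eq           6.066      2.797   0.006882
  solve Keq expr → x = 0.002095; check Q = 8.6210e-05
Then add 0.7023 M of J.
Step 3:
                   J          M          C
  init         6.769      2.797   0.006882
  Δ        -0.007905   0.002635   0.002635
  eq           6.761        2.8   0.009517
  solve Keq expr → x = 0.002635; check Q = 8.6210e-05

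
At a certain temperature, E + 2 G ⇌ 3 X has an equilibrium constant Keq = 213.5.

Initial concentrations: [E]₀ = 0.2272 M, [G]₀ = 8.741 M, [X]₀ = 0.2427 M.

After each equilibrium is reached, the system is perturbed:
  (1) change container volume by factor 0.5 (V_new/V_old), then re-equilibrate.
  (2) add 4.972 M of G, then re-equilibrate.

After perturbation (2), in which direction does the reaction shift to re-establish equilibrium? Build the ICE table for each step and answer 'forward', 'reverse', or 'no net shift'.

Direction: forward

Q₀ = 8.2353e-04 vs Keq = 213.5 ⇒ Q<K, forward
Step 1:
                  E         G         X
  Initial    0.2272     8.741    0.2427
  Change    -0.2271   -0.4543    0.6814
  Equil   5.3833e-05     8.287    0.9241
  solve Keq expr → x = 0.2271; check Q = 213.5
Then change container volume by factor 0.5 (V_new/V_old).
Step 2:
                  E         G         X
  Initial 1.0767e-04     16.57     1.848
  Change          0         0         0
  Equil   1.0767e-04     16.57     1.848
  solve Keq expr → x = 0; check Q = 213.5
Then add 4.972 M of G.
Step 3:
                  E         G         X
  Initial 1.0767e-04     21.55     1.848
  Change  -4.3944e-05 -8.7888e-05 1.3183e-04
  Equil   6.3722e-05     21.55     1.848
  solve Keq expr → x = 4.3944e-05; check Q = 213.5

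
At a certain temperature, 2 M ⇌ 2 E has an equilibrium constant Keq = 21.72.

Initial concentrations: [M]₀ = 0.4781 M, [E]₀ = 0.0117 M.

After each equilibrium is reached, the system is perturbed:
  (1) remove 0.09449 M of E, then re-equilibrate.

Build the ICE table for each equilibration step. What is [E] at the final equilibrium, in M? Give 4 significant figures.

[E]_eq = 0.3255 M

Q₀ = 5.9887e-04 vs Keq = 21.72 ⇒ Q<K, forward
Step 1:
                  M         E
  init       0.4781    0.0117
  Δ         -0.3916    0.3916
  eq        0.08653    0.4033
  solve Keq expr → x = 0.1958; check Q = 21.72
Then remove 0.09449 M of E.
Step 2:
                  M         E
  init      0.08653    0.3088
  Δ        -0.01669   0.01669
  eq        0.06984    0.3255
  solve Keq expr → x = 0.008346; check Q = 21.72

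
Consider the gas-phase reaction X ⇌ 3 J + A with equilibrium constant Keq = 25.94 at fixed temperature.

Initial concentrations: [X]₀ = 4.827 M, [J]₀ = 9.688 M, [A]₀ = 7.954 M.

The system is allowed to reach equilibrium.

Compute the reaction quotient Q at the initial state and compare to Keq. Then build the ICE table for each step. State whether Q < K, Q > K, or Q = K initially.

Q₀ = 1498 vs Keq = 25.94 ⇒ Q>K, reverse
Step 1:
                   X          J          A
  Initial      4.827      9.688      7.954
  Change       2.177     -6.531     -2.177
  Equil        7.004      3.157      5.777
  solve Keq expr → x = -2.177; check Q = 25.94

Q₀ = 1498; Q > K (proceeds reverse)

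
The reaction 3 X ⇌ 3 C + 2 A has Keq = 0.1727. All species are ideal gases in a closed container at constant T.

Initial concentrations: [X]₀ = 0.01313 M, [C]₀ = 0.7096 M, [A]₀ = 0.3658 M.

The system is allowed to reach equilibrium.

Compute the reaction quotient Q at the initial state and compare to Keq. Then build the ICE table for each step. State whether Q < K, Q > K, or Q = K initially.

Q₀ = 2.1122e+04 vs Keq = 0.1727 ⇒ Q>K, reverse
Step 1:
                   X          C          A
  init       0.01313     0.7096     0.3658
  Δ           0.2582    -0.2582    -0.1721
  eq          0.2713     0.4514     0.1937
  solve Keq expr → x = -0.08607; check Q = 0.1727

Q₀ = 2.1122e+04; Q > K (proceeds reverse)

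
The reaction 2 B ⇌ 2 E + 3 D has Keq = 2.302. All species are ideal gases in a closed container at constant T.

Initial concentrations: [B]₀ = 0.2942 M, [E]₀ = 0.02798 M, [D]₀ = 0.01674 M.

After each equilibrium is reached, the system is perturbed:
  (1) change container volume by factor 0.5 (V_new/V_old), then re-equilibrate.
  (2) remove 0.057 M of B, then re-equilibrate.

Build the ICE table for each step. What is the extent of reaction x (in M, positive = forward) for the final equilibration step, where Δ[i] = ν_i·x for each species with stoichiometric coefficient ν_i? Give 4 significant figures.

Q₀ = 4.2430e-08 vs Keq = 2.302 ⇒ Q<K, forward
Step 1:
                  B         E         D
  I          0.2942   0.02798   0.01674
  C         -0.2495    0.2495    0.3742
  E         0.04471    0.2775     0.391
  solve Keq expr → x = 0.1247; check Q = 2.302
Then change container volume by factor 0.5 (V_new/V_old).
Step 2:
                  B         E         D
  I         0.08942    0.5549     0.782
  C         0.07957  -0.07957   -0.1194
  E           0.169    0.4754    0.6626
  solve Keq expr → x = -0.03979; check Q = 2.302
Then remove 0.057 M of B.
Step 3:
                  B         E         D
  I           0.112    0.4754    0.6626
  C         0.03026  -0.03026  -0.04539
  E          0.1423    0.4451    0.6172
  solve Keq expr → x = -0.01513; check Q = 2.302

x = -0.01513 M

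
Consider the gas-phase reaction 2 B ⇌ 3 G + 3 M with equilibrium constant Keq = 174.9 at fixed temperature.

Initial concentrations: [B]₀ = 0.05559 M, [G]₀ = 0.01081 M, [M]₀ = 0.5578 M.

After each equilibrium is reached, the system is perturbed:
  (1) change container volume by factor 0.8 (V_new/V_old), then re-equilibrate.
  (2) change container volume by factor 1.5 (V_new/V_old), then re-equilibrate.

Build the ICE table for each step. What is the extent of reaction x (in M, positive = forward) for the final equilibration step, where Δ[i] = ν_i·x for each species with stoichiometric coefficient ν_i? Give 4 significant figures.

x = 3.7955e-04 M

Q₀ = 7.0945e-05 vs Keq = 174.9 ⇒ Q<K, forward
Step 1:
                   B          G          M
  I          0.05559    0.01081     0.5578
  C          -0.0545    0.08175    0.08175
  E         0.001089    0.09256     0.6396
  solve Keq expr → x = 0.02725; check Q = 174.9
Then change container volume by factor 0.8 (V_new/V_old).
Step 2:
                   B          G          M
  I         0.001361     0.1157     0.7994
  C       7.3127e-04  -0.001097  -0.001097
  E         0.002093     0.1146     0.7983
  solve Keq expr → x = -3.6564e-04; check Q = 174.9
Then change container volume by factor 1.5 (V_new/V_old).
Step 3:
                   B          G          M
  I         0.001395     0.0764     0.5322
  C       -7.5910e-04   0.001139   0.001139
  E       6.3599e-04    0.07754     0.5334
  solve Keq expr → x = 3.7955e-04; check Q = 174.9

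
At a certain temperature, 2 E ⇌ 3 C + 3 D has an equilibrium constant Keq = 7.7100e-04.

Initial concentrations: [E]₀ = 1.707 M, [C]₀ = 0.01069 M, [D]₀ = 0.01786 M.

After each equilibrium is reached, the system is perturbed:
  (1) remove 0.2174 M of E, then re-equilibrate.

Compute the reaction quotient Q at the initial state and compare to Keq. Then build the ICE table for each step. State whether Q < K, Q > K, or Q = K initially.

Q₀ = 2.3884e-12 vs Keq = 7.7100e-04 ⇒ Q<K, forward
Step 1:
                  E         C         D
  Initial     1.707   0.01069   0.01786
  Change    -0.2209    0.3313    0.3313
  Equil       1.486     0.342    0.3492
  solve Keq expr → x = 0.1104; check Q = 7.7100e-04
Then remove 0.2174 M of E.
Step 2:
                  E         C         D
  Initial     1.269     0.342    0.3492
  Change    0.01119  -0.01678  -0.01678
  Equil        1.28    0.3252    0.3324
  solve Keq expr → x = -0.005595; check Q = 7.7100e-04

Q₀ = 2.3884e-12; Q < K (proceeds forward)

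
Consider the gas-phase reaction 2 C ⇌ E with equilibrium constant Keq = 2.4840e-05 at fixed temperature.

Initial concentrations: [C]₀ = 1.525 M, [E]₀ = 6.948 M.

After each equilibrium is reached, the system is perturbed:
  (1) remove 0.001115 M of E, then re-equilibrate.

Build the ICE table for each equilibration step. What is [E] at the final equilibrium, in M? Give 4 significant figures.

Q₀ = 2.988 vs Keq = 2.4840e-05 ⇒ Q>K, reverse
Step 1:
                    C           E
  init          1.525       6.948
  Δ             13.88      -6.942
  eq            15.41    0.005898
  solve Keq expr → x = -6.942; check Q = 2.4840e-05
Then remove 0.001115 M of E.
Step 2:
                    C           E
  init          15.41    0.004783
  Δ         -0.002227    0.001113
  eq            15.41    0.005896
  solve Keq expr → x = 0.001113; check Q = 2.4840e-05

[E]_eq = 0.005896 M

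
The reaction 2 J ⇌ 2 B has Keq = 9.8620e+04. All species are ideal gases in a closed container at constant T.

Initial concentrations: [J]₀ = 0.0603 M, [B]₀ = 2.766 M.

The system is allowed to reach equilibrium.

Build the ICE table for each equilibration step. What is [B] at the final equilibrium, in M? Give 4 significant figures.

[B]_eq = 2.817 M

Q₀ = 2104 vs Keq = 9.8620e+04 ⇒ Q<K, forward
Step 1:
                    J           B
  I            0.0603       2.766
  C          -0.05133     0.05133
  E          0.008971       2.817
  solve Keq expr → x = 0.02566; check Q = 9.8620e+04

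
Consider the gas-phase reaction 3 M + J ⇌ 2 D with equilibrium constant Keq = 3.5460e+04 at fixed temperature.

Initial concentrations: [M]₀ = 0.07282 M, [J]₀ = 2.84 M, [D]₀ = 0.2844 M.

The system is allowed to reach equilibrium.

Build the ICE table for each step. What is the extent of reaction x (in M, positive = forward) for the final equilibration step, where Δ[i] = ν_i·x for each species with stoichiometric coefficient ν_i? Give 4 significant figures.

x = 0.02087 M

Q₀ = 73.75 vs Keq = 3.5460e+04 ⇒ Q<K, forward
Step 1:
                    M           J           D
  I           0.07282        2.84      0.2844
  C          -0.06261    -0.02087     0.04174
  E           0.01021       2.819      0.3261
  solve Keq expr → x = 0.02087; check Q = 3.5460e+04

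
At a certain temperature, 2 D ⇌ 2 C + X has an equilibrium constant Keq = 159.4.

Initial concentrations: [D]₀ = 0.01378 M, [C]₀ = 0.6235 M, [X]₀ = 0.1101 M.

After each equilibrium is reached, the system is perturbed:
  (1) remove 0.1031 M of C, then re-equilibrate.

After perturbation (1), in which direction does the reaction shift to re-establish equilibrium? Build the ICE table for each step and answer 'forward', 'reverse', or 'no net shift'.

Direction: forward

Q₀ = 225.4 vs Keq = 159.4 ⇒ Q>K, reverse
Step 1:
                  D         C         X
  I         0.01378    0.6235    0.1101
  C        0.002451 -0.002451 -0.001225
  E         0.01623     0.621    0.1089
  solve Keq expr → x = -0.001225; check Q = 159.4
Then remove 0.1031 M of C.
Step 2:
                  D         C         X
  I         0.01623    0.5179    0.1089
  C       -0.002549  0.002549  0.001274
  E         0.01368    0.5205    0.1101
  solve Keq expr → x = 0.001274; check Q = 159.4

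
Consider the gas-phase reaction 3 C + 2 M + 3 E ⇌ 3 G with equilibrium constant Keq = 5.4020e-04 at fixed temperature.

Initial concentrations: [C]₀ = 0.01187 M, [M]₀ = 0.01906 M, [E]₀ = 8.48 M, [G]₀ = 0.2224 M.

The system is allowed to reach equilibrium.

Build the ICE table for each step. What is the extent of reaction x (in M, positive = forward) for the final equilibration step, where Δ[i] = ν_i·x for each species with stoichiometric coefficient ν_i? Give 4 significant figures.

Q₀ = 2.9691e+04 vs Keq = 5.4020e-04 ⇒ Q>K, reverse
Step 1:
                   C          M          E          G
  I          0.01187    0.01906       8.48     0.2224
  C           0.1846     0.1231     0.1846    -0.1846
  E           0.1965     0.1421      8.665    0.03777
  solve Keq expr → x = -0.06154; check Q = 5.4020e-04

x = -0.06154 M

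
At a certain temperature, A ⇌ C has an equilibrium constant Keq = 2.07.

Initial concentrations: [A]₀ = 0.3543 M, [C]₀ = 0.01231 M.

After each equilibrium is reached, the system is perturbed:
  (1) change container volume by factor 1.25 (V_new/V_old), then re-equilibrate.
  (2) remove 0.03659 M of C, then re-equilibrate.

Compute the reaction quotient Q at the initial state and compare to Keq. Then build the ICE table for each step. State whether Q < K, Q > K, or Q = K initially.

Q₀ = 0.03474; Q < K (proceeds forward)

Q₀ = 0.03474 vs Keq = 2.07 ⇒ Q<K, forward
Step 1:
                   A          C
  Initial     0.3543    0.01231
  Change     -0.2349     0.2349
  Equil       0.1194     0.2472
  solve Keq expr → x = 0.2349; check Q = 2.07
Then change container volume by factor 1.25 (V_new/V_old).
Step 2:
                   A          C
  Initial    0.09553     0.1978
  Change           0          0
  Equil      0.09553     0.1978
  solve Keq expr → x = 0; check Q = 2.07
Then remove 0.03659 M of C.
Step 3:
                   A          C
  Initial    0.09553     0.1612
  Change    -0.01192    0.01192
  Equil      0.08361     0.1731
  solve Keq expr → x = 0.01192; check Q = 2.07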